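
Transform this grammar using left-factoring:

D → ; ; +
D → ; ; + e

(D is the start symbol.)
Left-factoring transforms A → αβ₁ | αβ₂ into A → αA' and A' → β₁ | β₂
(α is the longest common prefix among the alternatives). Repeat until
no nonterminal has two alternatives with a common prefix.

Round 1: D has alternatives sharing prefix '; ; +'. Introduce D': D → ; ; + D'
  Add: D' → ε
  Add: D' → e

No remaining common prefixes — done.

Resulting grammar:
D → ; ; + D'
D' → ε
D' → e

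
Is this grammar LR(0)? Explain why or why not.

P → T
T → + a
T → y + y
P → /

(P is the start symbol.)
A grammar is LR(0) if no state in the canonical LR(0) collection has:
  - both a shift item (dot before a terminal) and a complete item (shift-reduce conflict), or
  - two or more complete items (reduce-reduce conflict; the accept item [P' → P .] counts as a complete item here).

Augment with P' → P and build the canonical LR(0) collection (I0 = CLOSURE({[P' → . P]}), then GOTO on every symbol after a dot until no new states appear). It has 9 states:
  I0: { [P → . /], [P → . T], [P' → . P], [T → . + a], [T → . y + y] }  — shift
  I1: { [T → + . a] }  — shift
  I2: { [P → / .] }  — reduce
  I3: { [P' → P .] }  — accept
  I4: { [P → T .] }  — reduce
  I5: { [T → y . + y] }  — shift
  I6: { [T → y + . y] }  — shift
  I7: { [T → y + y .] }  — reduce
  I8: { [T → + a .] }  — reduce

Every state is either a pure shift/goto state or contains exactly one complete item and nothing to shift — no conflicts. The grammar is LR(0).

Answer: Yes, the grammar is LR(0)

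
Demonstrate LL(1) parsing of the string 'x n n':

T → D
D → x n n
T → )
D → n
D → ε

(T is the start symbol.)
Stack is shown with the top on the left.

Stack    Input    Action
------------------------
T $      x n n $  output T → D
D $      x n n $  output D → x n n
x n n $  x n n $  match 'x'
n n $    n n $    match 'n'
n $      n $      match 'n'
$        $        accept

The string is accepted.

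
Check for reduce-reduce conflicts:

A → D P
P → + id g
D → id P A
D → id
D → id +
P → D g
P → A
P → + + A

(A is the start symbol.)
No reduce-reduce conflicts

Augment with A' → A and build the canonical LR(0) collection (I0 = CLOSURE({[A' → . A]}), then GOTO on every symbol after a dot until no new states appear). It has 16 states:
  I0: { [A → . D P], [A' → . A], [D → . id +], [D → . id P A], [D → . id] }  — shift
  I1: { [A' → A .] }  — accept
  I2: { [A → . D P], [A → D . P], [D → . id +], [D → . id P A], [D → . id], [P → . + + A], [P → . + id g], [P → . A], [P → . D g] }  — shift
  I3: { [A → . D P], [D → . id +], [D → . id P A], [D → . id], [D → id . +], [D → id . P A], [D → id .], [P → . + + A], [P → . + id g], [P → . A], [P → . D g] }  — shift, reduce
  I4: { [D → id + .], [P → + . + A], [P → + . id g] }  — shift, reduce
  I5: { [P → A .] }  — reduce
  I6: { [A → . D P], [A → D . P], [D → . id +], [D → . id P A], [D → . id], [P → . + + A], [P → . + id g], [P → . A], [P → . D g], [P → D . g] }  — shift
  I7: { [A → . D P], [D → . id +], [D → . id P A], [D → . id], [D → id P . A] }  — shift
  I8: { [D → id P A .] }  — reduce
  I9: { [P → + . + A], [P → + . id g] }  — shift
  I10: { [A → D P .] }  — reduce
  I11: { [P → D g .] }  — reduce
  I12: { [A → . D P], [D → . id +], [D → . id P A], [D → . id], [P → + + . A] }  — shift
  I13: { [P → + id . g] }  — shift
  I14: { [P → + id g .] }  — reduce
  I15: { [P → + + A .] }  — reduce

No state contains more than one complete item.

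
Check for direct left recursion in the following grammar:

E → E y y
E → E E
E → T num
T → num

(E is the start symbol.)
Yes, E is left-recursive

E → E y y: LEFT RECURSIVE (starts with E)
E → E E: LEFT RECURSIVE (starts with E)
E → T num: starts with T
T → num: starts with num

The grammar has direct left recursion on: E.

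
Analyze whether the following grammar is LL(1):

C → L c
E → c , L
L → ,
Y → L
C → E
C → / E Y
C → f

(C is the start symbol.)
A grammar is LL(1) if for each non-terminal N with multiple productions, the predict sets of those productions are pairwise disjoint, where PREDICT(N → α) = (FIRST(α) \ {ε}) ∪ (FOLLOW(N) if α ⇒* ε).

Relevant sets:
  FIRST(L) = { ',' }
  FIRST(E) = { 'c' }

For C:
  PREDICT(C → L c) = { ',' }
  PREDICT(C → E) = { 'c' }
  PREDICT(C → '/' E Y) = { '/' }
  PREDICT(C → f) = { 'f' }
E, L, Y have a single production, so nothing to check there.

All predict sets are disjoint. The grammar IS LL(1).

Answer: Yes, the grammar is LL(1).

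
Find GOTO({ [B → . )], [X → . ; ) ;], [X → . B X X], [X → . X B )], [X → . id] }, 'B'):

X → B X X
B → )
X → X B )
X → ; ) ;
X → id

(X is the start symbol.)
{ [B → . )], [X → . ; ) ;], [X → . B X X], [X → . X B )], [X → . id], [X → B . X X] }

GOTO(I, 'B') = CLOSURE({ [A → αX.β] : [A → α.Xβ] ∈ I, X = 'B' })

Items with dot before 'B', with the dot advanced:
  [X → . B X X] → [X → B . X X]
Closure of the advanced items:
  [X → B . X X] has the dot before X: add [X → . B X X], [X → . X B )], [X → . ; ) ;], [X → . id]
  [X → . B X X] has the dot before B: add [B → . )]

GOTO = { [B → . )], [X → . ; ) ;], [X → . B X X], [X → . X B )], [X → . id], [X → B . X X] }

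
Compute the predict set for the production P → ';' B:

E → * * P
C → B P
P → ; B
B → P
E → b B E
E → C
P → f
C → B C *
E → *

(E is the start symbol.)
{ ';' }

PREDICT(P → ';' B) = (FIRST(RHS) \ {ε}) ∪ (FOLLOW(P) if ε ∈ FIRST(RHS), i.e. RHS ⇒* ε)
FIRST(';' B) = { ';' }
ε ∉ FIRST(';' B), so FOLLOW(P) is not added.
PREDICT(P → ';' B) = { ';' }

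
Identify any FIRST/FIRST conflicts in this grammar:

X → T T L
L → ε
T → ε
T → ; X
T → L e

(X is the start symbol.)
No FIRST/FIRST conflicts.

A FIRST/FIRST conflict occurs when two productions N → α and N → β for the same non-terminal have FIRST(α) ∩ FIRST(β) ≠ ∅ (with ε ∈ FIRST of a nullable right-hand side, so two nullable alternatives also conflict).

FIRST sets of the non-terminals at (or reachable through a nullable prefix from) the front of some alternative:
  FIRST(L) = { ε }

Productions for T:
  T → ε: FIRST = { ε }
  T → ; X: FIRST = { ';' }
  T → L e: FIRST = { 'e' }
X, L have only one production, so no FIRST/FIRST conflict is possible there.

All alternatives of each non-terminal have pairwise disjoint FIRST sets.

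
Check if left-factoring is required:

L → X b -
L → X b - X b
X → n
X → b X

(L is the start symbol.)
Left-factoring is needed when two productions for the same non-terminal
share a common prefix on the right-hand side.

Productions for L:
  L → X b -
  L → X b - X b
Productions for X:
  X → n
  X → b X

Found common prefix 'X b -' in productions for L

Answer: Yes, L has productions with common prefix 'X b -'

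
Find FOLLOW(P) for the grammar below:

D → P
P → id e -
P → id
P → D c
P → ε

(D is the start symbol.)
To compute FOLLOW(P), find every occurrence of P on a right-hand side N → α P β: add FIRST(β) \ {ε}, and if β is empty or nullable also add FOLLOW(N). Iterate to a fixed point.

In D → P: P is at the end, add FOLLOW(D)

The FOLLOW sets referred to above (computed the same way, to a fixed point):
  FOLLOW(D) = { $, 'c' }

Taking the union: FOLLOW(P) = { $, 'c' }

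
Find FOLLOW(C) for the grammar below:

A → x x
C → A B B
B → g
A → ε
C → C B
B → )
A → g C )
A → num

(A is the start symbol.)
{ ')', 'g' }

To compute FOLLOW(C), find every occurrence of C on a right-hand side N → α C β: add FIRST(β) \ {ε}, and if β is empty or nullable also add FOLLOW(N). Iterate to a fixed point.

In C → C B: C is followed by B, add FIRST(B) \ {ε} = { ')', 'g' }
In A → g C ): C is followed by ')', add FIRST(')') \ {ε} = { ')' }

Taking the union: FOLLOW(C) = { ')', 'g' }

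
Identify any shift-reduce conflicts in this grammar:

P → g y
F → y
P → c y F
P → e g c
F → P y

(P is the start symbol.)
No shift-reduce conflicts

A shift-reduce conflict occurs when an LR(0) state has both:
  - a complete (reduce) item [A → α .] (dot at the end), and
  - a shift item [B → β . c γ] (dot before a terminal).

Augment with P' → P and build the canonical LR(0) collection (I0 = CLOSURE({[P' → . P]}), then GOTO on every symbol after a dot until no new states appear). It has 13 states:
  I0: { [P → . c y F], [P → . e g c], [P → . g y], [P' → . P] }  — shift
  I1: { [P' → P .] }  — accept
  I2: { [P → c . y F] }  — shift
  I3: { [P → e . g c] }  — shift
  I4: { [P → g . y] }  — shift
  I5: { [P → g y .] }  — reduce
  I6: { [P → e g . c] }  — shift
  I7: { [P → e g c .] }  — reduce
  I8: { [F → . P y], [F → . y], [P → . c y F], [P → . e g c], [P → . g y], [P → c y . F] }  — shift
  I9: { [P → c y F .] }  — reduce
  I10: { [F → P . y] }  — shift
  I11: { [F → y .] }  — reduce
  I12: { [F → P y .] }  — reduce

No state contains both a complete item and a shift item.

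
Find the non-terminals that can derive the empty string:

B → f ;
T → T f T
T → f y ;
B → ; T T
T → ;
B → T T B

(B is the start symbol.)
A non-terminal is nullable if it can derive ε (the empty string): either it has an ε-production, or it has a production whose right-hand side consists entirely of nullable non-terminals.

There are no ε-productions, so no non-terminal can derive ε.
No non-terminals are nullable.

Answer: None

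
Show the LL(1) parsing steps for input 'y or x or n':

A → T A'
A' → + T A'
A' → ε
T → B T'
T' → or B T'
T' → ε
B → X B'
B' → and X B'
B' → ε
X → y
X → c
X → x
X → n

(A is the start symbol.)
Stack is shown with the top on the left.

Stack         Input          Action
-----------------------------------
A $           y or x or n $  output A → T A'
T A' $        y or x or n $  output T → B T'
B T' A' $     y or x or n $  output B → X B'
X B' T' A' $  y or x or n $  output X → y
y B' T' A' $  y or x or n $  match 'y'
B' T' A' $    or x or n $    output B' → ε
T' A' $       or x or n $    output T' → or B T'
or B T' A' $  or x or n $    match 'or'
B T' A' $     x or n $       output B → X B'
X B' T' A' $  x or n $       output X → x
x B' T' A' $  x or n $       match 'x'
B' T' A' $    or n $         output B' → ε
T' A' $       or n $         output T' → or B T'
or B T' A' $  or n $         match 'or'
B T' A' $     n $            output B → X B'
X B' T' A' $  n $            output X → n
n B' T' A' $  n $            match 'n'
B' T' A' $    $              output B' → ε
T' A' $       $              output T' → ε
A' $          $              output A' → ε
$             $              accept

The string is accepted.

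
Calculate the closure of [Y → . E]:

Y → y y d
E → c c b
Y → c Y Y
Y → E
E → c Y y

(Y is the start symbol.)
To compute CLOSURE, for each item [A → α.Bβ] where B is a non-terminal, add [B → .γ] for all productions B → γ; repeat for the newly added items until nothing changes.

Start with: [Y → . E]
  [Y → . E] has the dot before E: add [E → . c c b], [E → . c Y y]
No further items can be added.

CLOSURE = { [E → . c Y y], [E → . c c b], [Y → . E] }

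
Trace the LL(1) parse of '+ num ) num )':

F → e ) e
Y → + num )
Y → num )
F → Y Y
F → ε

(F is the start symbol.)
Stack is shown with the top on the left.

Stack        Input            Action
------------------------------------
F $          + num ) num ) $  output F → Y Y
Y Y $        + num ) num ) $  output Y → + num )
+ num ) Y $  + num ) num ) $  match '+'
num ) Y $    num ) num ) $    match 'num'
) Y $        ) num ) $        match ')'
Y $          num ) $          output Y → num )
num ) $      num ) $          match 'num'
) $          ) $              match ')'
$            $                accept

The string is accepted.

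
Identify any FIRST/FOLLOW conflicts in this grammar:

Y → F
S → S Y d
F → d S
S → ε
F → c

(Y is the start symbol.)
Yes. S → S Y d with FOLLOW(S) on { 'c', 'd' }

Nullable non-terminals: S.
FIRST sets used below: FIRST(S) = { 'c', 'd', ε }, FIRST(Y) = { 'c', 'd' }

S: nullable alternative(s) S → ε; FOLLOW(S) = { $, 'c', 'd' }
  S → S Y d: FIRST \ {ε} = { 'c', 'd' } — overlaps FOLLOW(S) on { 'c', 'd' }: CONFLICT
  S → ε: FIRST \ {ε} = { } — this is the only nullable alternative, skip

F, Y have no nullable alternative, so no FIRST/FOLLOW check is needed there.

So the grammar has 1 FIRST/FOLLOW conflict (marked CONFLICT above).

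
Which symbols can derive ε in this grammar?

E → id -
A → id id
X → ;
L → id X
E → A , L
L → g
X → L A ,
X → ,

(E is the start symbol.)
None

A non-terminal is nullable if it can derive ε (the empty string): either it has an ε-production, or it has a production whose right-hand side consists entirely of nullable non-terminals.

There are no ε-productions, so no non-terminal can derive ε.
No non-terminals are nullable.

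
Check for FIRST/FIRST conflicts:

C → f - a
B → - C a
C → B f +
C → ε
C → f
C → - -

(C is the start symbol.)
Yes. C → f '-' a / C → f on { 'f' }; C → B f '+' / C → '-' '-' on { '-' }

A FIRST/FIRST conflict occurs when two productions N → α and N → β for the same non-terminal have FIRST(α) ∩ FIRST(β) ≠ ∅ (with ε ∈ FIRST of a nullable right-hand side, so two nullable alternatives also conflict).

FIRST sets of the non-terminals at (or reachable through a nullable prefix from) the front of some alternative:
  FIRST(B) = { '-' }

Productions for C:
  C → f - a: FIRST = { 'f' }
  C → B f +: FIRST = { '-' }
  C → ε: FIRST = { ε }
  C → f: FIRST = { 'f' }
  C → - -: FIRST = { '-' }
B has only one production, so no FIRST/FIRST conflict is possible there.

Conflict for C: C → f - a and C → f
  Overlap: { 'f' }
Conflict for C: C → B f + and C → - -
  Overlap: { '-' }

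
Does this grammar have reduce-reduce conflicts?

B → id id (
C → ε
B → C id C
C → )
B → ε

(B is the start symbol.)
Augment with B' → B and build the canonical LR(0) collection (I0 = CLOSURE({[B' → . B]}), then GOTO on every symbol after a dot until no new states appear). It has 9 states:
  I0: { [B → . C id C], [B → . id id (], [B → .], [B' → . B], [C → . )], [C → .] }  — shift, 2 reduces
  I1: { [C → ) .] }  — reduce
  I2: { [B' → B .] }  — accept
  I3: { [B → C . id C] }  — shift
  I4: { [B → id . id (] }  — shift
  I5: { [B → id id . (] }  — shift
  I6: { [B → id id ( .] }  — reduce
  I7: { [B → C id . C], [C → . )], [C → .] }  — shift, reduce
  I8: { [B → C id C .] }  — reduce

I0 contains complete items [B → .], [C → .] — reduce-reduce conflict.

Answer: Yes — I0: [B → .] vs [C → .]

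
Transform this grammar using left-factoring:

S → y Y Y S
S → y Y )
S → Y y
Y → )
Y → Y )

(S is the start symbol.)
S → y Y S'
S' → Y S
S' → )
S → Y y
Y → )
Y → Y )

Left-factoring transforms A → αβ₁ | αβ₂ into A → αA' and A' → β₁ | β₂
(α is the longest common prefix among the alternatives). Repeat until
no nonterminal has two alternatives with a common prefix.

Round 1: S has alternatives sharing prefix 'y Y'. Introduce S': S → y Y S'
  Add: S' → Y S
  Add: S' → )

No remaining common prefixes — done.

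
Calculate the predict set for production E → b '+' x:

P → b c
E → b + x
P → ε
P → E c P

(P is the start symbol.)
PREDICT(E → b '+' x) = (FIRST(RHS) \ {ε}) ∪ (FOLLOW(E) if ε ∈ FIRST(RHS), i.e. RHS ⇒* ε)
FIRST(b '+' x) = { 'b' }
ε ∉ FIRST(b '+' x), so FOLLOW(E) is not added.
PREDICT(E → b '+' x) = { 'b' }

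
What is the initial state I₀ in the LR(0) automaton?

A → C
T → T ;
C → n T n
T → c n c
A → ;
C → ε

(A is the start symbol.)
{ [A → . ;], [A → . C], [A' → . A], [C → . n T n], [C → .] }

First, augment the grammar with A' → A
I₀ = CLOSURE({ [A' → . A] }):
  [A' → . A] has the dot before A: add [A → . C], [A → . ;]
  [A → . C] has the dot before C: add [C → . n T n], [C → .]
No further items can be added.

I₀ = { [A → . ;], [A → . C], [A' → . A], [C → . n T n], [C → .] }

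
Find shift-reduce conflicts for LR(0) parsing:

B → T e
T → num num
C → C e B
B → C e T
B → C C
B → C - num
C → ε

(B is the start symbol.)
A shift-reduce conflict occurs when an LR(0) state has both:
  - a complete (reduce) item [A → α .] (dot at the end), and
  - a shift item [B → β . c γ] (dot before a terminal).

Augment with B' → B and build the canonical LR(0) collection (I0 = CLOSURE({[B' → . B]}), then GOTO on every symbol after a dot until no new states appear). It has 14 states:
  I0: { [B → . C - num], [B → . C C], [B → . C e T], [B → . T e], [B' → . B], [C → . C e B], [C → .], [T → . num num] }  — shift, reduce
  I1: { [B' → B .] }  — accept
  I2: { [B → C . - num], [B → C . C], [B → C . e T], [C → . C e B], [C → .], [C → C . e B] }  — shift, reduce
  I3: { [B → T . e] }  — shift
  I4: { [T → num . num] }  — shift
  I5: { [T → num num .] }  — reduce
  I6: { [B → T e .] }  — reduce
  I7: { [B → C - . num] }  — shift
  I8: { [B → C C .], [C → C . e B] }  — shift, reduce
  I9: { [B → . C - num], [B → . C C], [B → . C e T], [B → . T e], [B → C e . T], [C → . C e B], [C → .], [C → C e . B], [T → . num num] }  — shift, reduce
  I10: { [C → C e B .] }  — reduce
  I11: { [B → C e T .], [B → T . e] }  — shift, reduce
  I12: { [B → . C - num], [B → . C C], [B → . C e T], [B → . T e], [C → . C e B], [C → .], [C → C e . B], [T → . num num] }  — shift, reduce
  I13: { [B → C - num .] }  — reduce

I0 contains reduce item [C → .] and shift item [T → . num num] — shift-reduce conflict.
I2 contains reduce item [C → .] and shift items [B → C . - num], [B → C . e T], [C → C . e B] — shift-reduce conflict.
I8 contains reduce item [B → C C .] and shift item [C → C . e B] — shift-reduce conflict.
I9 contains reduce item [C → .] and shift item [T → . num num] — shift-reduce conflict.
I11 contains reduce item [B → C e T .] and shift item [B → T . e] — shift-reduce conflict.
I12 contains reduce item [C → .] and shift item [T → . num num] — shift-reduce conflict.

Answer: Yes — I0: [C → .] vs [T → . num num]; I2: [C → .] vs [B → C . - num]; I8: [B → C C .] vs [C → C . e B]; I9: [C → .] vs [T → . num num]; I11: [B → C e T .] vs [B → T . e]; I12: [C → .] vs [T → . num num]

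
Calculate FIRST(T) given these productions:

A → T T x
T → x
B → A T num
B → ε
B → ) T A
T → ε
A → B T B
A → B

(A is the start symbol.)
From T → x:
  - x is a terminal: add 'x' and stop
From T → ε:
  - ε-production, so ε ∈ FIRST(T)

Collecting: FIRST(T) = { 'x', ε }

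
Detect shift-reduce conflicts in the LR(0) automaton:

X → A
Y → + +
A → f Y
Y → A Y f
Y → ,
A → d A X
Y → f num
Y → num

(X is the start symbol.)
Augment with X' → X and build the canonical LR(0) collection (I0 = CLOSURE({[X' → . X]}), then GOTO on every symbol after a dot until no new states appear). It has 17 states:
  I0: { [A → . d A X], [A → . f Y], [X → . A], [X' → . X] }  — shift
  I1: { [X → A .] }  — reduce
  I2: { [X' → X .] }  — accept
  I3: { [A → . d A X], [A → . f Y], [A → d . A X] }  — shift
  I4: { [A → . d A X], [A → . f Y], [A → f . Y], [Y → . + +], [Y → . ,], [Y → . A Y f], [Y → . f num], [Y → . num] }  — shift
  I5: { [Y → + . +] }  — shift
  I6: { [Y → , .] }  — reduce
  I7: { [A → . d A X], [A → . f Y], [Y → . + +], [Y → . ,], [Y → . A Y f], [Y → . f num], [Y → . num], [Y → A . Y f] }  — shift
  I8: { [A → f Y .] }  — reduce
  I9: { [A → . d A X], [A → . f Y], [A → f . Y], [Y → . + +], [Y → . ,], [Y → . A Y f], [Y → . f num], [Y → . num], [Y → f . num] }  — shift
  I10: { [Y → num .] }  — reduce
  I11: { [Y → f num .], [Y → num .] }  — 2 reduces
  I12: { [Y → A Y . f] }  — shift
  I13: { [Y → A Y f .] }  — reduce
  I14: { [Y → + + .] }  — reduce
  I15: { [A → . d A X], [A → . f Y], [A → d A . X], [X → . A] }  — shift
  I16: { [A → d A X .] }  — reduce

No state contains both a complete item and a shift item.

Answer: No shift-reduce conflicts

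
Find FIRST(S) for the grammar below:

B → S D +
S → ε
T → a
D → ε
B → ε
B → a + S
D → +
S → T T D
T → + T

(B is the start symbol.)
{ '+', 'a', ε }

To compute FIRST(S), examine every production with S on the left-hand side, reading each right-hand side left to right until a non-nullable symbol is reached.

FIRST sets of the other non-terminals involved (by the same procedure, iterated to a fixed point):
  FIRST(T) = { '+', 'a' }

From S → ε:
  - ε-production, so ε ∈ FIRST(S)
From S → T T D:
  - T is a non-terminal: add FIRST(T) \ {ε} = { '+', 'a' }
    T is not nullable, so stop

Collecting: FIRST(S) = { '+', 'a', ε }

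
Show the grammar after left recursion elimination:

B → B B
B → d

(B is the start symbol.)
B → d B'
B' → B B'
B' → ε

B is directly left-recursive. The standard transformation for
  A → A α₁ | ... | A α_m | β₁ | ... | β_n
is
  A  → β₁ A' | ... | β_n A'
  A' → α₁ A' | ... | α_m A' | ε

B → d becomes B → d B'
B → B B becomes B' → B B'
Add B' → ε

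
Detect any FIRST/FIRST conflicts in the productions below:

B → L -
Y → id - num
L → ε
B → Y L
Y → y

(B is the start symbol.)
FIRST sets of the non-terminals at (or reachable through a nullable prefix from) the front of some alternative:
  FIRST(L) = { ε }
  FIRST(Y) = { 'id', 'y' }

Productions for B:
  B → L -: FIRST = { '-' }
  B → Y L: FIRST = { 'id', 'y' }
Productions for Y:
  Y → id - num: FIRST = { 'id' }
  Y → y: FIRST = { 'y' }
L has only one production, so no FIRST/FIRST conflict is possible there.

All alternatives of each non-terminal have pairwise disjoint FIRST sets.

Answer: No FIRST/FIRST conflicts.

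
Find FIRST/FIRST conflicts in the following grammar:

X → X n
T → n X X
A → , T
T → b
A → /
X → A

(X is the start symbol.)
A FIRST/FIRST conflict occurs when two productions N → α and N → β for the same non-terminal have FIRST(α) ∩ FIRST(β) ≠ ∅ (with ε ∈ FIRST of a nullable right-hand side, so two nullable alternatives also conflict).

FIRST sets of the non-terminals at (or reachable through a nullable prefix from) the front of some alternative:
  FIRST(X) = { ',', '/' }
  FIRST(A) = { ',', '/' }

Productions for X:
  X → X n: FIRST = { ',', '/' }
  X → A: FIRST = { ',', '/' }
Productions for T:
  T → n X X: FIRST = { 'n' }
  T → b: FIRST = { 'b' }
Productions for A:
  A → , T: FIRST = { ',' }
  A → /: FIRST = { '/' }

Conflict for X: X → X n and X → A
  Overlap: { ',', '/' }

Answer: Yes. X → X n / X → A on { ',', '/' }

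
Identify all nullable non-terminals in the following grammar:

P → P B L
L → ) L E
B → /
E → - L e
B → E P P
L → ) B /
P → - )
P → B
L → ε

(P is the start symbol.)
{ 'L' }

ε-productions: L → ε
So L is immediately nullable.
No further non-terminal can be added: every production for the remaining non-terminals contains a terminal or a non-nullable non-terminal.
Nullable = { 'L' }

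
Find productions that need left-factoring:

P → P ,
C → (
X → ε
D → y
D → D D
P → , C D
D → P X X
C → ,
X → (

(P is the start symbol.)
Left-factoring is needed when two productions for the same non-terminal
share a common prefix on the right-hand side.

Productions for P:
  P → P ,
  P → , C D
Productions for C:
  C → (
  C → ,
Productions for X:
  X → ε
  X → (
Productions for D:
  D → y
  D → D D
  D → P X X

No common prefixes found.

Answer: No, left-factoring is not needed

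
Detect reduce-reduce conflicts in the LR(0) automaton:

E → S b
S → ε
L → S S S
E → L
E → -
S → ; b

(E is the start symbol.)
No reduce-reduce conflicts

Augment with E' → E and build the canonical LR(0) collection (I0 = CLOSURE({[E' → . E]}), then GOTO on every symbol after a dot until no new states appear). It has 10 states:
  I0: { [E → . -], [E → . L], [E → . S b], [E' → . E], [L → . S S S], [S → . ; b], [S → .] }  — shift, reduce
  I1: { [E → - .] }  — reduce
  I2: { [S → ; . b] }  — shift
  I3: { [E' → E .] }  — accept
  I4: { [E → L .] }  — reduce
  I5: { [E → S . b], [L → S . S S], [S → . ; b], [S → .] }  — shift, reduce
  I6: { [L → S S . S], [S → . ; b], [S → .] }  — shift, reduce
  I7: { [E → S b .] }  — reduce
  I8: { [L → S S S .] }  — reduce
  I9: { [S → ; b .] }  — reduce

No state contains more than one complete item.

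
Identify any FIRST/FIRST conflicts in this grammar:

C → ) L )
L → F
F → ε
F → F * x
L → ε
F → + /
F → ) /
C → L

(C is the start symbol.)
Yes. C → ')' L ')' / C → L on { ')' }; L → F / L → ε on { ε }; F → F '*' x / F → '+' '/' on { '+' }; F → F '*' x / F → ')' '/' on { ')' }

A FIRST/FIRST conflict occurs when two productions N → α and N → β for the same non-terminal have FIRST(α) ∩ FIRST(β) ≠ ∅ (with ε ∈ FIRST of a nullable right-hand side, so two nullable alternatives also conflict).

FIRST sets of the non-terminals at (or reachable through a nullable prefix from) the front of some alternative:
  FIRST(L) = { ')', '*', '+', ε }
  FIRST(F) = { ')', '*', '+', ε }

Productions for C:
  C → ) L ): FIRST = { ')' }
  C → L: FIRST = { ')', '*', '+', ε }
Productions for L:
  L → F: FIRST = { ')', '*', '+', ε }
  L → ε: FIRST = { ε }
Productions for F:
  F → ε: FIRST = { ε }
  F → F * x: FIRST = { ')', '*', '+' }
  F → + /: FIRST = { '+' }
  F → ) /: FIRST = { ')' }

Conflict for C: C → ) L ) and C → L
  Overlap: { ')' }
Conflict for L: L → F and L → ε
  Overlap: { ε }
Conflict for F: F → F * x and F → + /
  Overlap: { '+' }
Conflict for F: F → F * x and F → ) /
  Overlap: { ')' }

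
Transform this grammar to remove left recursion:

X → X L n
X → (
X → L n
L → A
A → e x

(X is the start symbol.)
X → ( X'
X → L n X'
X' → L n X'
X' → ε
L → A
A → e x

X is directly left-recursive. The standard transformation for
  A → A α₁ | ... | A α_m | β₁ | ... | β_n
is
  A  → β₁ A' | ... | β_n A'
  A' → α₁ A' | ... | α_m A' | ε

X → ( becomes X → ( X'
X → L n becomes X → L n X'
X → X L n becomes X' → L n X'
Add X' → ε

Productions for other non-terminals are unchanged:
  L → A
  A → e x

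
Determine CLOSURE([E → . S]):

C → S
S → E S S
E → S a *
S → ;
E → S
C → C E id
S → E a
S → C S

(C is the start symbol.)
{ [C → . C E id], [C → . S], [E → . S a *], [E → . S], [S → . ;], [S → . C S], [S → . E S S], [S → . E a] }

To compute CLOSURE, for each item [A → α.Bβ] where B is a non-terminal, add [B → .γ] for all productions B → γ; repeat for the newly added items until nothing changes.

Start with: [E → . S]
  [E → . S] has the dot before S: add [S → . E S S], [S → . ;], [S → . E a], [S → . C S]
  [S → . E S S] has the dot before E: add [E → . S a *]
  [S → . C S] has the dot before C: add [C → . S], [C → . C E id]
No further items can be added.

CLOSURE = { [C → . C E id], [C → . S], [E → . S a *], [E → . S], [S → . ;], [S → . C S], [S → . E S S], [S → . E a] }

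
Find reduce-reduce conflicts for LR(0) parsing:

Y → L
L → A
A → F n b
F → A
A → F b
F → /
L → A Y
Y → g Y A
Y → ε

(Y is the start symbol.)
Yes — I2: [F → A .] vs [L → A .]; I8: [F → A .] vs [Y → g Y A .]

A reduce-reduce conflict occurs when an LR(0) state has two complete items [A → α .] and [B → β .] — both call for a reduction, and with no lookahead the parser cannot choose between them.

Augment with Y' → Y and build the canonical LR(0) collection (I0 = CLOSURE({[Y' → . Y]}), then GOTO on every symbol after a dot until no new states appear). It has 13 states:
  I0: { [A → . F b], [A → . F n b], [F → . /], [F → . A], [L → . A Y], [L → . A], [Y → . L], [Y → . g Y A], [Y → .], [Y' → . Y] }  — shift, reduce
  I1: { [F → / .] }  — reduce
  I2: { [A → . F b], [A → . F n b], [F → . /], [F → . A], [F → A .], [L → . A Y], [L → . A], [L → A . Y], [L → A .], [Y → . L], [Y → . g Y A], [Y → .] }  — shift, 3 reduces
  I3: { [A → F . b], [A → F . n b] }  — shift
  I4: { [Y → L .] }  — reduce
  I5: { [Y' → Y .] }  — accept
  I6: { [A → . F b], [A → . F n b], [F → . /], [F → . A], [L → . A Y], [L → . A], [Y → . L], [Y → . g Y A], [Y → .], [Y → g . Y A] }  — shift, reduce
  I7: { [A → . F b], [A → . F n b], [F → . /], [F → . A], [Y → g Y . A] }  — shift
  I8: { [F → A .], [Y → g Y A .] }  — 2 reduces
  I9: { [A → F b .] }  — reduce
  I10: { [A → F n . b] }  — shift
  I11: { [A → F n b .] }  — reduce
  I12: { [L → A Y .] }  — reduce

I2 contains complete items [F → A .], [L → A .], [Y → .] — reduce-reduce conflict.
I8 contains complete items [F → A .], [Y → g Y A .] — reduce-reduce conflict.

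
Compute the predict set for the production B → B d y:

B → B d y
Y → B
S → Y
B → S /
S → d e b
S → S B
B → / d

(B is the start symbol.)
{ '/', 'd' }

PREDICT(B → B d y) = (FIRST(RHS) \ {ε}) ∪ (FOLLOW(B) if ε ∈ FIRST(RHS), i.e. RHS ⇒* ε)
FIRST(B) = { '/', 'd' }
FIRST(B d y) = { '/', 'd' }
ε ∉ FIRST(B d y), so FOLLOW(B) is not added.
PREDICT(B → B d y) = { '/', 'd' }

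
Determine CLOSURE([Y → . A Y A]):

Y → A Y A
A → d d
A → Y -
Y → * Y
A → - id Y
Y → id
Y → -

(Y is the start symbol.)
Start with: [Y → . A Y A]
  [Y → . A Y A] has the dot before A: add [A → . d d], [A → . Y -], [A → . - id Y]
  [A → . Y -] has the dot before Y: add [Y → . * Y], [Y → . id], [Y → . -]
No further items can be added.

CLOSURE = { [A → . - id Y], [A → . Y -], [A → . d d], [Y → . * Y], [Y → . -], [Y → . A Y A], [Y → . id] }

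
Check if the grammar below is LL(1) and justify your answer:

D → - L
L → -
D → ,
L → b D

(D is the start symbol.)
Yes, the grammar is LL(1).

For D:
  PREDICT(D → '-' L) = { '-' }
  PREDICT(D → ',') = { ',' }
For L:
  PREDICT(L → '-') = { '-' }
  PREDICT(L → b D) = { 'b' }

All predict sets are disjoint. The grammar IS LL(1).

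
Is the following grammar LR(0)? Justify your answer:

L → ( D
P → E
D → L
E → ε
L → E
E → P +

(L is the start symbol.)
No. Shift-reduce conflict between [E → .] and [L → . ( D]

Augment with L' → L and build the canonical LR(0) collection (I0 = CLOSURE({[L' → . L]}), then GOTO on every symbol after a dot until no new states appear). It has 8 states:
  I0: { [E → . P +], [E → .], [L → . ( D], [L → . E], [L' → . L], [P → . E] }  — shift, reduce
  I1: { [D → . L], [E → . P +], [E → .], [L → ( . D], [L → . ( D], [L → . E], [P → . E] }  — shift, reduce
  I2: { [L → E .], [P → E .] }  — 2 reduces
  I3: { [L' → L .] }  — accept
  I4: { [E → P . +] }  — shift
  I5: { [E → P + .] }  — reduce
  I6: { [L → ( D .] }  — reduce
  I7: { [D → L .] }  — reduce

Conflict in state I0:
  Shift-reduce conflict between [E → .] and [L → . ( D]
So the grammar is NOT LR(0).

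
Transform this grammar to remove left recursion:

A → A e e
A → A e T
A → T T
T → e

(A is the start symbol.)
A is directly left-recursive. The standard transformation for
  A → A α₁ | ... | A α_m | β₁ | ... | β_n
is
  A  → β₁ A' | ... | β_n A'
  A' → α₁ A' | ... | α_m A' | ε

A → T T becomes A → T T A'
A → A e e becomes A' → e e A'
A → A e T becomes A' → e T A'
Add A' → ε

Productions for other non-terminals are unchanged:
  T → e

Resulting grammar:
A → T T A'
A' → e e A'
A' → e T A'
A' → ε
T → e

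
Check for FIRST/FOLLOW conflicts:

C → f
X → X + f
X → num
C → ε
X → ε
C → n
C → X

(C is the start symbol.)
Yes. X → X '+' f with FOLLOW(X) on { '+' }

A FIRST/FOLLOW conflict occurs when a non-terminal N has a nullable alternative N → β (β ⇒* ε) and another alternative N → α with FIRST(α) ∩ FOLLOW(N) ≠ ∅: on such a lookahead the parser cannot decide between expanding α and letting N vanish via β.

Nullable non-terminals: C, X.
FIRST sets used below: FIRST(X) = { '+', 'num', ε }

C: nullable alternative(s) C → ε, C → X; FOLLOW(C) = { $ }
  C → f: FIRST \ {ε} = { 'f' } — disjoint from FOLLOW(C)
  C → ε: FIRST \ {ε} = { } — disjoint from FOLLOW(C)
  C → n: FIRST \ {ε} = { 'n' } — disjoint from FOLLOW(C)
  C → X: FIRST \ {ε} = { '+', 'num' } — disjoint from FOLLOW(C)

X: nullable alternative(s) X → ε; FOLLOW(X) = { $, '+' }
  X → X + f: FIRST \ {ε} = { '+', 'num' } — overlaps FOLLOW(X) on { '+' }: CONFLICT
  X → num: FIRST \ {ε} = { 'num' } — disjoint from FOLLOW(X)
  X → ε: FIRST \ {ε} = { } — this is the only nullable alternative, skip

So the grammar has 1 FIRST/FOLLOW conflict (marked CONFLICT above).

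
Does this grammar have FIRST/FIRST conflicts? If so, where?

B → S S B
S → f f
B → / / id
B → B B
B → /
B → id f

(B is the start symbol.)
Yes. B → S S B / B → B B on { 'f' }; B → '/' '/' id / B → B B on { '/' }; B → '/' '/' id / B → '/' on { '/' }; B → B B / B → '/' on { '/' }; B → B B / B → id f on { 'id' }

A FIRST/FIRST conflict occurs when two productions N → α and N → β for the same non-terminal have FIRST(α) ∩ FIRST(β) ≠ ∅ (with ε ∈ FIRST of a nullable right-hand side, so two nullable alternatives also conflict).

FIRST sets of the non-terminals at (or reachable through a nullable prefix from) the front of some alternative:
  FIRST(S) = { 'f' }
  FIRST(B) = { '/', 'f', 'id' }

Productions for B:
  B → S S B: FIRST = { 'f' }
  B → / / id: FIRST = { '/' }
  B → B B: FIRST = { '/', 'f', 'id' }
  B → /: FIRST = { '/' }
  B → id f: FIRST = { 'id' }
S has only one production, so no FIRST/FIRST conflict is possible there.

Conflict for B: B → S S B and B → B B
  Overlap: { 'f' }
Conflict for B: B → / / id and B → B B
  Overlap: { '/' }
Conflict for B: B → / / id and B → /
  Overlap: { '/' }
Conflict for B: B → B B and B → /
  Overlap: { '/' }
Conflict for B: B → B B and B → id f
  Overlap: { 'id' }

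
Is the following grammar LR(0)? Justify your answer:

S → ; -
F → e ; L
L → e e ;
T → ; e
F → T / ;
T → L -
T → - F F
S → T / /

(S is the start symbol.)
A grammar is LR(0) if no state in the canonical LR(0) collection has:
  - both a shift item (dot before a terminal) and a complete item (shift-reduce conflict), or
  - two or more complete items (reduce-reduce conflict; the accept item [S' → S .] counts as a complete item here).

Augment with S' → S and build the canonical LR(0) collection (I0 = CLOSURE({[S' → . S]}), then GOTO on every symbol after a dot until no new states appear). It has 23 states:
  I0: { [L → . e e ;], [S → . ; -], [S → . T / /], [S' → . S], [T → . - F F], [T → . ; e], [T → . L -] }  — shift
  I1: { [F → . T / ;], [F → . e ; L], [L → . e e ;], [T → - . F F], [T → . - F F], [T → . ; e], [T → . L -] }  — shift
  I2: { [S → ; . -], [T → ; . e] }  — shift
  I3: { [T → L . -] }  — shift
  I4: { [S' → S .] }  — accept
  I5: { [S → T . / /] }  — shift
  I6: { [L → e . e ;] }  — shift
  I7: { [L → e e . ;] }  — shift
  I8: { [L → e e ; .] }  — reduce
  I9: { [S → T / . /] }  — shift
  I10: { [S → T / / .] }  — reduce
  I11: { [T → L - .] }  — reduce
  I12: { [S → ; - .] }  — reduce
  I13: { [T → ; e .] }  — reduce
  I14: { [T → ; . e] }  — shift
  I15: { [F → . T / ;], [F → . e ; L], [L → . e e ;], [T → - F . F], [T → . - F F], [T → . ; e], [T → . L -] }  — shift
  I16: { [F → T . / ;] }  — shift
  I17: { [F → e . ; L], [L → e . e ;] }  — shift
  I18: { [F → e ; . L], [L → . e e ;] }  — shift
  I19: { [F → e ; L .] }  — reduce
  I20: { [F → T / . ;] }  — shift
  I21: { [F → T / ; .] }  — reduce
  I22: { [T → - F F .] }  — reduce

Every state is either a pure shift/goto state or contains exactly one complete item and nothing to shift — no conflicts. The grammar is LR(0).

Answer: Yes, the grammar is LR(0)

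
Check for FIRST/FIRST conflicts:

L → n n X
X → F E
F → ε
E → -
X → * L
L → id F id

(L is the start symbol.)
A FIRST/FIRST conflict occurs when two productions N → α and N → β for the same non-terminal have FIRST(α) ∩ FIRST(β) ≠ ∅ (with ε ∈ FIRST of a nullable right-hand side, so two nullable alternatives also conflict).

FIRST sets of the non-terminals at (or reachable through a nullable prefix from) the front of some alternative:
  FIRST(F) = { ε }
  FIRST(E) = { '-' }

Productions for L:
  L → n n X: FIRST = { 'n' }
  L → id F id: FIRST = { 'id' }
Productions for X:
  X → F E: FIRST = { '-' }
  X → * L: FIRST = { '*' }
F, E have only one production, so no FIRST/FIRST conflict is possible there.

All alternatives of each non-terminal have pairwise disjoint FIRST sets.

Answer: No FIRST/FIRST conflicts.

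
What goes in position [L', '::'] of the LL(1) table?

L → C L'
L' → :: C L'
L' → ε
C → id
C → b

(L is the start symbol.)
To find M[L', '::'], we find productions for L' where '::' is in the predict set (PREDICT(N → α) = (FIRST(α) \ {ε}) ∪ (FOLLOW(N) if α ⇒* ε)).

Relevant sets:
  FOLLOW(L') = { $ }

L' → :: C L': PREDICT = { '::' }
  '::' is in predict set, so this production goes in M[L', '::']
L' → ε: PREDICT = { $ }

M[L', '::'] = L' → :: C L'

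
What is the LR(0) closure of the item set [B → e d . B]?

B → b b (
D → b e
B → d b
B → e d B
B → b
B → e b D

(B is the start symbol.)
Start with: [B → e d . B]
  [B → e d . B] has the dot before B: add [B → . b b (], [B → . d b], [B → . e d B], [B → . b], [B → . e b D]
No further items can be added.

CLOSURE = { [B → . b b (], [B → . b], [B → . d b], [B → . e b D], [B → . e d B], [B → e d . B] }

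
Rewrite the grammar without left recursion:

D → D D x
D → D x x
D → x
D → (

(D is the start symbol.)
D is directly left-recursive. The standard transformation for
  A → A α₁ | ... | A α_m | β₁ | ... | β_n
is
  A  → β₁ A' | ... | β_n A'
  A' → α₁ A' | ... | α_m A' | ε

D → x becomes D → x D'
D → ( becomes D → ( D'
D → D D x becomes D' → D x D'
D → D x x becomes D' → x x D'
Add D' → ε

Resulting grammar:
D → x D'
D → ( D'
D' → D x D'
D' → x x D'
D' → ε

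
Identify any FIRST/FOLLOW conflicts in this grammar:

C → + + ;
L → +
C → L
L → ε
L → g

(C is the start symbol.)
No FIRST/FOLLOW conflicts.

Nullable non-terminals: C, L.
FIRST sets used below: FIRST(L) = { '+', 'g', ε }

C: nullable alternative(s) C → L; FOLLOW(C) = { $ }
  C → + + ;: FIRST \ {ε} = { '+' } — disjoint from FOLLOW(C)
  C → L: FIRST \ {ε} = { '+', 'g' } — this is the only nullable alternative, skip

L: nullable alternative(s) L → ε; FOLLOW(L) = { $ }
  L → +: FIRST \ {ε} = { '+' } — disjoint from FOLLOW(L)
  L → ε: FIRST \ {ε} = { } — this is the only nullable alternative, skip
  L → g: FIRST \ {ε} = { 'g' } — disjoint from FOLLOW(L)

No FIRST/FOLLOW conflicts found.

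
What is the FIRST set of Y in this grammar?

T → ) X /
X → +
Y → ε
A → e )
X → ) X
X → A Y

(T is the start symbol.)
From Y → ε:
  - ε-production, so ε ∈ FIRST(Y)

Collecting: FIRST(Y) = { ε }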